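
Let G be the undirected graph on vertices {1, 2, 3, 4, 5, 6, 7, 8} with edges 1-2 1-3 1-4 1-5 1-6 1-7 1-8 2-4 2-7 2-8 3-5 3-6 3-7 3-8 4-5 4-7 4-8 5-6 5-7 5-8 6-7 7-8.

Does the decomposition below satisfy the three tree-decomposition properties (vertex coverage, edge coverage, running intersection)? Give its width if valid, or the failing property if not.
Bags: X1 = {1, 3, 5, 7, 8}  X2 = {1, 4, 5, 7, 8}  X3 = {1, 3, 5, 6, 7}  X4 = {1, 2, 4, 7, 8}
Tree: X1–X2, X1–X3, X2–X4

Yes; width 4.

Vertex coverage: the bags together contain {1, 2, 3, 4, 5, 6, 7, 8}, the full vertex set. Edge coverage: each edge of G has both endpoints in at least one bag. Running intersection: for every vertex, the bags containing it form a connected subtree. All three properties hold, so this is a valid tree decomposition of width max|bag| − 1 = 4, and hence tw(G) ≤ 4.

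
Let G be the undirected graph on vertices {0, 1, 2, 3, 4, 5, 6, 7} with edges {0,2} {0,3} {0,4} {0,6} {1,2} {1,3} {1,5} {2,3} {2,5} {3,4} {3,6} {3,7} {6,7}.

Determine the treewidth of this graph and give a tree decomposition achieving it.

Every bag has size at most 3, so the width is 3 − 1 = 2 and tw(G) ≤ 2. On the other hand G contains the 3-clique {0, 2, 3}. A clique must lie in a single bag of any decomposition, so no decomposition can have width below 2. Hence tw(G) = 2 exactly.

Treewidth 2.
One such decomposition:
Bags: B1 = {0, 3, 6}  B2 = {0, 2, 3}  B3 = {1, 2, 3}  B4 = {3, 6, 7}  B5 = {0, 3, 4}  B6 = {1, 2, 5}
Tree: B1–B2, B2–B3, B1–B4, B1–B5, B3–B6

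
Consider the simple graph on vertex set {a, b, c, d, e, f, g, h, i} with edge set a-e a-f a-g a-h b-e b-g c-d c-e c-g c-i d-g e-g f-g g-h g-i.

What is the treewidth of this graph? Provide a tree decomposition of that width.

Treewidth 2.
One such decomposition:
Bags: B1 = {a, f, g}  B2 = {a, e, g}  B3 = {c, e, g}  B4 = {c, g, i}  B5 = {b, e, g}  B6 = {a, g, h}  B7 = {c, d, g}
Tree: B1–B2, B2–B3, B3–B4, B2–B5, B2–B6, B4–B7

Each bag holds 3 vertices, so the decomposition has width 2, which upper-bounds the treewidth. Conversely, {a, f, g} is a clique of size 3, and the vertices of any clique must share a bag in every tree decomposition; so some bag has ≥ 3 vertices and tw(G) ≥ 2. Therefore the treewidth is 2.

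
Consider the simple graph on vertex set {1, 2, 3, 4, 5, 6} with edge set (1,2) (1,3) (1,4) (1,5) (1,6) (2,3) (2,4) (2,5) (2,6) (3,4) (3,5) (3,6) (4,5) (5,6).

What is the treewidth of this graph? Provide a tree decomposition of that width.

Each bag holds 5 vertices, so the decomposition has width 4, which upper-bounds the treewidth. Conversely, {1, 2, 3, 4, 5} is a clique of size 5, and the vertices of any clique must share a bag in every tree decomposition; so some bag has ≥ 5 vertices and tw(G) ≥ 4. The upper and lower bounds meet at 4, so that is the treewidth.

Treewidth 4.
Bags: B1 = {1, 2, 3, 4, 5}  B2 = {1, 2, 3, 5, 6}
Tree: B1–B2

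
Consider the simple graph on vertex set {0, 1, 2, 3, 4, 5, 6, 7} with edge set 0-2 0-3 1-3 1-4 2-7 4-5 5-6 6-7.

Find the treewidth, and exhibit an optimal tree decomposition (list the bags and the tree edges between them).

Treewidth 2.
Bags: B1 = {5, 6, 7}  B2 = {2, 5, 7}  B3 = {0, 2, 5}  B4 = {0, 3, 5}  B5 = {1, 3, 5}  B6 = {1, 4, 5}
Tree: B1–B2, B2–B3, B3–B4, B4–B5, B5–B6

Each bag holds 3 vertices, so the decomposition has width 2, which upper-bounds the treewidth. The edges 5–6–7–2–0–3–1–4–5 form a cycle, so G is not a tree and its treewidth is at least 2. Therefore the treewidth is 2.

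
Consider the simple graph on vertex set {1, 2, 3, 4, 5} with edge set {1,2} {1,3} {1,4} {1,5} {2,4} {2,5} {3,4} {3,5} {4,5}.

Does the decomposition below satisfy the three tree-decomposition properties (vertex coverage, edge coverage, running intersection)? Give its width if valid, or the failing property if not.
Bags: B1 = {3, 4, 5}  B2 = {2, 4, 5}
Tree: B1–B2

No — vertex 1 appears in no bag.

A tree decomposition must satisfy three properties: every vertex lies in some bag; for every edge, both endpoints lie together in some bag; and for every vertex, the bags containing it form a connected subtree. Here vertex 1 appears in no bag, so the decomposition is invalid.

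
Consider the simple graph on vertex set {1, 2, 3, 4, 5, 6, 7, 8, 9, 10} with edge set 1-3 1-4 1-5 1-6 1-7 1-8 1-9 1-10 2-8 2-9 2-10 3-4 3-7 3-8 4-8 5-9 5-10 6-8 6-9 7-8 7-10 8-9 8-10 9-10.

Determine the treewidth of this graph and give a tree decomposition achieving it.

Treewidth 3.
Bags: B1 = {1, 3, 7, 8}  B2 = {1, 7, 8, 10}  B3 = {1, 8, 9, 10}  B4 = {2, 8, 9, 10}  B5 = {1, 5, 9, 10}  B6 = {1, 6, 8, 9}  B7 = {1, 3, 4, 8}
Tree: B1–B2, B2–B3, B3–B4, B3–B5, B3–B6, B1–B7

The largest bag has 4 vertices, giving width 3; this decomposition certifies tw(G) ≤ 3. For the lower bound, the 4 vertices {1, 8, 9, 10} are pairwise adjacent, and any tree decomposition puts a clique entirely inside one bag — forcing width ≥ 3. Combining the bounds, tw(G) = 3.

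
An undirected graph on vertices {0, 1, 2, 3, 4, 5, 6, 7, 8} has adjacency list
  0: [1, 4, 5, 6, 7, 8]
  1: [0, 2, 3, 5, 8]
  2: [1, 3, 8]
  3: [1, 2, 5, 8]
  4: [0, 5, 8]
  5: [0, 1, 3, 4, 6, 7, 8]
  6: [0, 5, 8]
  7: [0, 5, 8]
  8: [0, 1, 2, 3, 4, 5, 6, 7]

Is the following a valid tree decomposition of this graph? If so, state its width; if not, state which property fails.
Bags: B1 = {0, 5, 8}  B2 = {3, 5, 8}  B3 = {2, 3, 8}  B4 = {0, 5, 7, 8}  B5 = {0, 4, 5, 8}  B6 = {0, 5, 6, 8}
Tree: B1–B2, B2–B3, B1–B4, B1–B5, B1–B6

No — vertex 1 appears in no bag.

A tree decomposition must satisfy three properties: every vertex lies in some bag; for every edge, both endpoints lie together in some bag; and for every vertex, the bags containing it form a connected subtree. Here vertex 1 appears in no bag, so the decomposition is invalid.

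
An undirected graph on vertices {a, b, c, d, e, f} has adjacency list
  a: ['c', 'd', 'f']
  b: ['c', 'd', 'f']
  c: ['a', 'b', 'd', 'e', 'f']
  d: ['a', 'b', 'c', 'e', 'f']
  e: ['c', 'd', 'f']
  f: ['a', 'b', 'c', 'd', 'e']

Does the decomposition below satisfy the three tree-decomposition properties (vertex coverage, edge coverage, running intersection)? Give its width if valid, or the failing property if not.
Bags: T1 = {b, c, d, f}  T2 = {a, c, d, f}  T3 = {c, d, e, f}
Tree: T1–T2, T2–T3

Yes; width 3.

Checking the three conditions: (i) the bags cover all of {a, b, c, d, e, f}; (ii) for each edge, some bag contains both endpoints; (iii) the bags containing any fixed vertex form a subtree. All hold, so the decomposition is valid with width 4 − 1 = 3.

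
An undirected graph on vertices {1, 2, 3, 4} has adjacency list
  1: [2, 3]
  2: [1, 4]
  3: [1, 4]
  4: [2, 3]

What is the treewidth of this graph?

A width-2 tree decomposition is:
Bags: B1 = {1, 2, 3}  B2 = {2, 3, 4}
Tree: B1–B2
Every bag has size at most 3, so the width is 3 − 1 = 2 and tw(G) ≤ 2. For the lower bound, G contains the cycle 3–1–2–4–3, so G is not a forest; only forests have treewidth ≤ 1, hence tw(G) ≥ 2. The upper and lower bounds meet at 2, so that is the treewidth.

2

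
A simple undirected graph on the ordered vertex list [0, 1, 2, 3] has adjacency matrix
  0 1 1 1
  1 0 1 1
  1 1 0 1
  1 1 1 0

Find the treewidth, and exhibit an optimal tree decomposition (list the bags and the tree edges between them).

With just one bag of size 4, the width is 4 − 1 = 3, so tw(G) ≤ 3. Conversely, {0, 1, 2, 3} is a clique of size 4, and the vertices of any clique must share a bag in every tree decomposition; so some bag has ≥ 4 vertices and tw(G) ≥ 3. The upper and lower bounds meet at 3, so that is the treewidth.

Treewidth 3.
One optimal decomposition is:
Bags: B1 = {0, 1, 2, 3}
Tree: (single bag)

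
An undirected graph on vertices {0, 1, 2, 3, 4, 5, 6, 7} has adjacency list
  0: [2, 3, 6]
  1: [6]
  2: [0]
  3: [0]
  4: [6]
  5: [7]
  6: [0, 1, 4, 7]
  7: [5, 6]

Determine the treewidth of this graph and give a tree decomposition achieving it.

The largest bag has 2 vertices, giving width 1; this decomposition certifies tw(G) ≤ 1. G has an edge, so its treewidth is at least 1. Combining the bounds, tw(G) = 1.

Treewidth 1.
Bags: B1 = {4, 6}  B2 = {0, 6}  B3 = {6, 7}  B4 = {1, 6}  B5 = {0, 2}  B6 = {0, 3}  B7 = {5, 7}
Tree: B1–B2, B2–B3, B1–B4, B2–B5, B5–B6, B3–B7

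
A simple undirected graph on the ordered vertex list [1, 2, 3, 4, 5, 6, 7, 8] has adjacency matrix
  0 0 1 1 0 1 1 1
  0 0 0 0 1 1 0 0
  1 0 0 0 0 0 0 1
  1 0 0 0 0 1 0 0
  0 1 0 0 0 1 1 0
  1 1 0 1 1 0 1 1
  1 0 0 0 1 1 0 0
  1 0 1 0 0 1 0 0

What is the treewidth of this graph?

A width-2 tree decomposition is:
Bags: B1 = {5, 6, 7}  B2 = {1, 6, 7}  B3 = {1, 4, 6}  B4 = {1, 6, 8}  B5 = {1, 3, 8}  B6 = {2, 5, 6}
Tree: B1–B2, B2–B3, B3–B4, B4–B5, B1–B6
The largest bag has 3 vertices, giving width 2; this decomposition certifies tw(G) ≤ 2. On the other hand G contains the 3-clique {1, 3, 8}. A clique must lie in a single bag of any decomposition, so no decomposition can have width below 2. Hence tw(G) = 2 exactly.

2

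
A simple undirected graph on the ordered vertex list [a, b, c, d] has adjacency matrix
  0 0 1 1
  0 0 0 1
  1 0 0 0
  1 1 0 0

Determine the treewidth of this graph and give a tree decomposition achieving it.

Treewidth 1.
One such decomposition:
Bags: B1 = {a, c}  B2 = {a, d}  B3 = {b, d}
Tree: B1–B2, B2–B3

The largest bag has 2 vertices, giving width 1; this decomposition certifies tw(G) ≤ 1. Any graph with an edge has treewidth ≥ 1, and G has the edge c–a. Combining the bounds, tw(G) = 1.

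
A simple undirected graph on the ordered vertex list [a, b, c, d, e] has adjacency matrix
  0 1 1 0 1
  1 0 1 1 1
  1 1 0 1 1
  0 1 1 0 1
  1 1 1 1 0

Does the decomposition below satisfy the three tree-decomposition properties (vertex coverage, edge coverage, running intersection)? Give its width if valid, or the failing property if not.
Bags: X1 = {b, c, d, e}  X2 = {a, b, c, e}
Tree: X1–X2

Yes; width 3.

Every vertex of G appears in some bag (union = {a, b, c, d, e}); every edge is covered by a bag; and for each vertex v the set of bags containing v is connected in the bag tree. The decomposition is therefore valid. The largest bag has 4 vertices, so the width is 3.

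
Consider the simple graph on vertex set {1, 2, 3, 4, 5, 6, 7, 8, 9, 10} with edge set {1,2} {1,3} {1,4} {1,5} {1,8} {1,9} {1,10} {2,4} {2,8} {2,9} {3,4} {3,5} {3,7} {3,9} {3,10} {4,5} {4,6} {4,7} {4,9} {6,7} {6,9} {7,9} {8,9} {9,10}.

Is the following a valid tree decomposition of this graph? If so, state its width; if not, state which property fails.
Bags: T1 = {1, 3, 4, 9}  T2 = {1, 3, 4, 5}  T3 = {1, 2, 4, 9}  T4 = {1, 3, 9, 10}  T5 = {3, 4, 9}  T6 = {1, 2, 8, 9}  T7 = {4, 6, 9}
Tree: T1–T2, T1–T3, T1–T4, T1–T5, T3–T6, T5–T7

No — vertex 7 appears in no bag.

A tree decomposition must satisfy three properties: every vertex lies in some bag; for every edge, both endpoints lie together in some bag; and for every vertex, the bags containing it form a connected subtree. Here vertex 7 appears in no bag, so the decomposition is invalid.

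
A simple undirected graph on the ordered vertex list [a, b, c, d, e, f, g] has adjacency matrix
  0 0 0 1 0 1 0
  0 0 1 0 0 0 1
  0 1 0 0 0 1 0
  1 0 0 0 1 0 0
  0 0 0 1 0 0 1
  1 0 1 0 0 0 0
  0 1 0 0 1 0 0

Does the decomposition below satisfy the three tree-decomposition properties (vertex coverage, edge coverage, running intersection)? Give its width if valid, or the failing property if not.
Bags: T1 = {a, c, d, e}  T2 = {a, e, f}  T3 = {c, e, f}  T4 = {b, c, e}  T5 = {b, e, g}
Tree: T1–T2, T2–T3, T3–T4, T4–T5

A tree decomposition must satisfy three properties: every vertex lies in some bag; for every edge, both endpoints lie together in some bag; and for every vertex, the bags containing it form a connected subtree. Here bags containing vertex c are not connected in the tree, so the decomposition is invalid.

No — bags containing vertex c are not connected in the tree.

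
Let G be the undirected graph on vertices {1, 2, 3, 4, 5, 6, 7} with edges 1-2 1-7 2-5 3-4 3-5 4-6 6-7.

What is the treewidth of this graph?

A width-2 tree decomposition is:
Bags: B1 = {3, 4, 6}  B2 = {3, 5, 6}  B3 = {2, 5, 6}  B4 = {1, 2, 6}  B5 = {1, 6, 7}
Tree: B1–B2, B2–B3, B3–B4, B4–B5
The largest bag has 3 vertices, giving width 2; this decomposition certifies tw(G) ≤ 2. Since 6–4–3–5–2–1–7–6 is a cycle in G, G is not acyclic. Forests are exactly the graphs of treewidth ≤ 1, so tw(G) ≥ 2. The upper and lower bounds meet at 2, so that is the treewidth.

2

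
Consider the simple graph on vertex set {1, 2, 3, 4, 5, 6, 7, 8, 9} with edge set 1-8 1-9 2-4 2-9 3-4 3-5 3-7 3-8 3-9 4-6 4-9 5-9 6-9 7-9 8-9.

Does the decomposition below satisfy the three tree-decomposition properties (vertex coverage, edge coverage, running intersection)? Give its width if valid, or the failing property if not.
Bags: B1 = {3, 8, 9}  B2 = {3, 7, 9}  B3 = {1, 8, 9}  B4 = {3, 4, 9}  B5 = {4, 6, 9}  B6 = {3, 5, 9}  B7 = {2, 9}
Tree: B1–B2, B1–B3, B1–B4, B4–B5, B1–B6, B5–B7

No — edge (4,2) lies in no bag.

A tree decomposition must satisfy three properties: every vertex lies in some bag; for every edge, both endpoints lie together in some bag; and for every vertex, the bags containing it form a connected subtree. Here edge (4,2) lies in no bag, so the decomposition is invalid.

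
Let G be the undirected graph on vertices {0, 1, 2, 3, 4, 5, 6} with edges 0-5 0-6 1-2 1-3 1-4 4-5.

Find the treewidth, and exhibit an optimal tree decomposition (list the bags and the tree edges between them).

Every bag has size at most 2, so the width is 2 − 1 = 1 and tw(G) ≤ 1. Any graph with an edge has treewidth ≥ 1, and G has the edge 5–0. Hence tw(G) = 1 exactly.

Treewidth 1.
Bags: B1 = {0, 5}  B2 = {4, 5}  B3 = {1, 4}  B4 = {1, 3}  B5 = {1, 2}  B6 = {0, 6}
Tree: B1–B2, B2–B3, B3–B4, B4–B5, B1–B6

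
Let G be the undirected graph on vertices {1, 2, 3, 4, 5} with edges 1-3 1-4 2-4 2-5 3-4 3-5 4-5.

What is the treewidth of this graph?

A width-2 tree decomposition is:
Bags: B1 = {2, 4, 5}  B2 = {3, 4, 5}  B3 = {1, 3, 4}
Tree: B1–B2, B2–B3
Every bag has size at most 3, so the width is 3 − 1 = 2 and tw(G) ≤ 2. On the other hand G contains the 3-clique {2, 4, 5}. A clique must lie in a single bag of any decomposition, so no decomposition can have width below 2. The upper and lower bounds meet at 2, so that is the treewidth.

2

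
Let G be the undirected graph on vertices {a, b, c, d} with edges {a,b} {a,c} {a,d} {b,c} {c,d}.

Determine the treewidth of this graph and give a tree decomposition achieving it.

Treewidth 2.
Bags: B1 = {a, c, d}  B2 = {a, b, c}
Tree: B1–B2

Each bag holds 3 vertices, so the decomposition has width 2, which upper-bounds the treewidth. Conversely, {a, c, d} is a clique of size 3, and the vertices of any clique must share a bag in every tree decomposition; so some bag has ≥ 3 vertices and tw(G) ≥ 2. Combining the bounds, tw(G) = 2.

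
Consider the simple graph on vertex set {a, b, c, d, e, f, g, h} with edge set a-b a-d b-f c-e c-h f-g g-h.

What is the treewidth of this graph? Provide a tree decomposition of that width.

Each bag holds 2 vertices, so the decomposition has width 1, which upper-bounds the treewidth. G has an edge, so its treewidth is at least 1. Combining the bounds, tw(G) = 1.

Treewidth 1.
One optimal decomposition is:
Bags: B1 = {c, e}  B2 = {c, h}  B3 = {g, h}  B4 = {f, g}  B5 = {b, f}  B6 = {a, b}  B7 = {a, d}
Tree: B1–B2, B2–B3, B3–B4, B4–B5, B5–B6, B6–B7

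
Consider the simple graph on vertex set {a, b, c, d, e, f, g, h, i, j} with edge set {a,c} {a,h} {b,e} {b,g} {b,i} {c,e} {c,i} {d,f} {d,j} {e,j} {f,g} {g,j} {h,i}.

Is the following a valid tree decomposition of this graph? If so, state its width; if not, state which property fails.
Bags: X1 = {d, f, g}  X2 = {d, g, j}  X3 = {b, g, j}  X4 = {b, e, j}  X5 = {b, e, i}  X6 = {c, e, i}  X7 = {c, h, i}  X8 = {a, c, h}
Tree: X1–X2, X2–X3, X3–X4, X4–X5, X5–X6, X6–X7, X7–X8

Every vertex of G appears in some bag (union = {a, b, c, d, e, f, g, h, i, j}); every edge is covered by a bag; and for each vertex v the set of bags containing v is connected in the bag tree. The decomposition is therefore valid. The largest bag has 3 vertices, so the width is 2.

Yes; width 2.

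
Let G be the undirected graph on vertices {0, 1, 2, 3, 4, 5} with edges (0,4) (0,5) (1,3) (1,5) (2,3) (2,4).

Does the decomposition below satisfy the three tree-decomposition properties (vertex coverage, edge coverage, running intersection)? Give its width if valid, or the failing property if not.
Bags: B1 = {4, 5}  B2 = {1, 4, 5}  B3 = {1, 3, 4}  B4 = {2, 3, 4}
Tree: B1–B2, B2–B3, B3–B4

A tree decomposition must satisfy three properties: every vertex lies in some bag; for every edge, both endpoints lie together in some bag; and for every vertex, the bags containing it form a connected subtree. Here vertex 0 appears in no bag, so the decomposition is invalid.

No — vertex 0 appears in no bag.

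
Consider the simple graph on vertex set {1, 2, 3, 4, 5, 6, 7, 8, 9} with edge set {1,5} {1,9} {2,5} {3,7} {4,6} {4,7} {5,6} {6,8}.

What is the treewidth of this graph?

1

A width-1 tree decomposition is:
Bags: B1 = {4, 6}  B2 = {4, 7}  B3 = {6, 8}  B4 = {5, 6}  B5 = {1, 5}  B6 = {3, 7}  B7 = {1, 9}  B8 = {2, 5}
Tree: B1–B2, B1–B3, B1–B4, B4–B5, B2–B6, B5–B7, B4–B8
Every bag has size at most 2, so the width is 2 − 1 = 1 and tw(G) ≤ 1. G has an edge, so its treewidth is at least 1. Therefore the treewidth is 1.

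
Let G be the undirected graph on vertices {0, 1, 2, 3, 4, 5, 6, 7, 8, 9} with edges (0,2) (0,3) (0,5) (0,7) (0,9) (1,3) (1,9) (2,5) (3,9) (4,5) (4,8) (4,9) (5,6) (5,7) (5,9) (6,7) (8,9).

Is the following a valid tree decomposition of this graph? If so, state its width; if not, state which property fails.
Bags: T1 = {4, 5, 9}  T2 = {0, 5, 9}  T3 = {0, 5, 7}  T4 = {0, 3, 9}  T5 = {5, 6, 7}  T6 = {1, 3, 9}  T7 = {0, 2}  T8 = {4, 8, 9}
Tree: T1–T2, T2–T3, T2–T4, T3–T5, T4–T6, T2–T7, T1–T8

A tree decomposition must satisfy three properties: every vertex lies in some bag; for every edge, both endpoints lie together in some bag; and for every vertex, the bags containing it form a connected subtree. Here edge (5,2) lies in no bag, so the decomposition is invalid.

No — edge (5,2) lies in no bag.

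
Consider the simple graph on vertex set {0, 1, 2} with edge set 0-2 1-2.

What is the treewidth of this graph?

A width-1 tree decomposition is:
Bags: B1 = {0, 2}  B2 = {1, 2}
Tree: B1–B2
The largest bag has 2 vertices, giving width 1; this decomposition certifies tw(G) ≤ 1. Any graph with an edge has treewidth ≥ 1, and G has the edge 2–0. Hence tw(G) = 1 exactly.

1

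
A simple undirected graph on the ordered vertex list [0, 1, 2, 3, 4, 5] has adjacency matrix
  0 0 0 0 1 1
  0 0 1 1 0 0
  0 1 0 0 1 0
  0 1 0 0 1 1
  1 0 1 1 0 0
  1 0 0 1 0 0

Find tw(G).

2

A width-2 tree decomposition is:
Bags: B1 = {1, 2, 4}  B2 = {1, 3, 4}  B3 = {0, 3, 4}  B4 = {0, 3, 5}
Tree: B1–B2, B2–B3, B3–B4
The largest bag has 3 vertices, giving width 2; this decomposition certifies tw(G) ≤ 2. The edges 2–1–3–4–2 form a cycle, so G is not a tree and its treewidth is at least 2. Hence tw(G) = 2 exactly.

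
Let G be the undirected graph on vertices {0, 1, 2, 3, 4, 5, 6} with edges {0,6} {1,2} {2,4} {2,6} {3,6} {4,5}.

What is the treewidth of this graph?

1

A width-1 tree decomposition is:
Bags: B1 = {2, 4}  B2 = {2, 6}  B3 = {3, 6}  B4 = {0, 6}  B5 = {1, 2}  B6 = {4, 5}
Tree: B1–B2, B2–B3, B2–B4, B1–B5, B1–B6
The largest bag has 2 vertices, giving width 1; this decomposition certifies tw(G) ≤ 1. G has an edge, so its treewidth is at least 1. The upper and lower bounds meet at 1, so that is the treewidth.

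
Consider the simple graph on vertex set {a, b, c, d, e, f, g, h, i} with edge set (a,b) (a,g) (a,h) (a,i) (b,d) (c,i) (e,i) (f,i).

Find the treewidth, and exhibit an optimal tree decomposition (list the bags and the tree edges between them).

Treewidth 1.
One such decomposition:
Bags: B1 = {a, h}  B2 = {a, i}  B3 = {e, i}  B4 = {c, i}  B5 = {f, i}  B6 = {a, b}  B7 = {a, g}  B8 = {b, d}
Tree: B1–B2, B2–B3, B3–B4, B4–B5, B1–B6, B6–B7, B6–B8

Each bag holds 2 vertices, so the decomposition has width 1, which upper-bounds the treewidth. Any graph with an edge has treewidth ≥ 1, and G has the edge h–a. Therefore the treewidth is 1.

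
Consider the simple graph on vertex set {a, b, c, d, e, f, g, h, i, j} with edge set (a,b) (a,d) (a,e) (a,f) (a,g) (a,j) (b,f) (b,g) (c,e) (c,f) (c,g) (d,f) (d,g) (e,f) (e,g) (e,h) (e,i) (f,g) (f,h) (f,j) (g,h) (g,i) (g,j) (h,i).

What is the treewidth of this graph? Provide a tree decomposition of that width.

The largest bag has 4 vertices, giving width 3; this decomposition certifies tw(G) ≤ 3. For the lower bound, the 4 vertices {e, f, g, h} are pairwise adjacent, and any tree decomposition puts a clique entirely inside one bag — forcing width ≥ 3. Combining the bounds, tw(G) = 3.

Treewidth 3.
Bags: B1 = {a, f, g, j}  B2 = {a, e, f, g}  B3 = {a, b, f, g}  B4 = {a, d, f, g}  B5 = {e, f, g, h}  B6 = {c, e, f, g}  B7 = {e, g, h, i}
Tree: B1–B2, B2–B3, B2–B4, B2–B5, B2–B6, B5–B7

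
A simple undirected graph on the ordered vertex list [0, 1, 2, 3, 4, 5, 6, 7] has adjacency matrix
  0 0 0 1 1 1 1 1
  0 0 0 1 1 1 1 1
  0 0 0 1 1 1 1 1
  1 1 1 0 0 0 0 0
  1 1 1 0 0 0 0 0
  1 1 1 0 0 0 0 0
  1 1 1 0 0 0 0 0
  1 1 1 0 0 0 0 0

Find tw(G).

A width-3 tree decomposition is:
Bags: B1 = {0, 1, 2, 7}  B2 = {0, 1, 2, 5}  B3 = {0, 1, 2, 4}  B4 = {0, 1, 2, 3}  B5 = {0, 1, 2, 6}
Tree: B1–B2, B2–B3, B3–B4, B4–B5
Each bag holds 4 vertices, so the decomposition has width 3, which upper-bounds the treewidth. For the lower bound: the 4 vertex sets {1,7}, {2,5}, {0}, {4} are disjoint, each induces a connected subgraph, and every pair is joined by at least one edge of G. Contracting each set to a single vertex therefore yields K_{4} as a minor, and since treewidth is minor-monotone, tw(G) ≥ tw(K_{4}) = 3. The upper and lower bounds meet at 3, so that is the treewidth.

3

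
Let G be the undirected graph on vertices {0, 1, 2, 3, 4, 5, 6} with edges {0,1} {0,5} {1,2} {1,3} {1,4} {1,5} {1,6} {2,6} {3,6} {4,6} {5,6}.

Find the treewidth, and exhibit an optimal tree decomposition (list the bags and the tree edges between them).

The largest bag has 3 vertices, giving width 2; this decomposition certifies tw(G) ≤ 2. On the other hand G contains the 3-clique {0, 1, 5}. A clique must lie in a single bag of any decomposition, so no decomposition can have width below 2. The upper and lower bounds meet at 2, so that is the treewidth.

Treewidth 2.
One such decomposition:
Bags: B1 = {1, 5, 6}  B2 = {1, 2, 6}  B3 = {0, 1, 5}  B4 = {1, 3, 6}  B5 = {1, 4, 6}
Tree: B1–B2, B1–B3, B1–B4, B4–B5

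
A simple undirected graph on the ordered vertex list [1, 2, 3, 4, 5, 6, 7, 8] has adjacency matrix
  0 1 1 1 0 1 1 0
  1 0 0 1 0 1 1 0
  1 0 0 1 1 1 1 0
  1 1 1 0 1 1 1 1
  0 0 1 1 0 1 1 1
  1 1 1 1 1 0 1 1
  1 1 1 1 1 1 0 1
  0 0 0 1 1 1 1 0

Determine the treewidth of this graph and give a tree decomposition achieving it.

Treewidth 4.
One optimal decomposition is:
Bags: B1 = {1, 3, 4, 6, 7}  B2 = {3, 4, 5, 6, 7}  B3 = {4, 5, 6, 7, 8}  B4 = {1, 2, 4, 6, 7}
Tree: B1–B2, B2–B3, B1–B4

Every bag has size at most 5, so the width is 5 − 1 = 4 and tw(G) ≤ 4. For the lower bound, the 5 vertices {4, 5, 6, 7, 8} are pairwise adjacent, and any tree decomposition puts a clique entirely inside one bag — forcing width ≥ 4. Therefore the treewidth is 4.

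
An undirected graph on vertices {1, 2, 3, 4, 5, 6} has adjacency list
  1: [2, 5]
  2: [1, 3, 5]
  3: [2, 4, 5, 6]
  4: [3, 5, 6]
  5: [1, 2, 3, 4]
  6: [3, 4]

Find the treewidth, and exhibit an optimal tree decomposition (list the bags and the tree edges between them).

Each bag holds 3 vertices, so the decomposition has width 2, which upper-bounds the treewidth. Conversely, {1, 2, 5} is a clique of size 3, and the vertices of any clique must share a bag in every tree decomposition; so some bag has ≥ 3 vertices and tw(G) ≥ 2. Hence tw(G) = 2 exactly.

Treewidth 2.
Bags: B1 = {2, 3, 5}  B2 = {1, 2, 5}  B3 = {3, 4, 5}  B4 = {3, 4, 6}
Tree: B1–B2, B1–B3, B3–B4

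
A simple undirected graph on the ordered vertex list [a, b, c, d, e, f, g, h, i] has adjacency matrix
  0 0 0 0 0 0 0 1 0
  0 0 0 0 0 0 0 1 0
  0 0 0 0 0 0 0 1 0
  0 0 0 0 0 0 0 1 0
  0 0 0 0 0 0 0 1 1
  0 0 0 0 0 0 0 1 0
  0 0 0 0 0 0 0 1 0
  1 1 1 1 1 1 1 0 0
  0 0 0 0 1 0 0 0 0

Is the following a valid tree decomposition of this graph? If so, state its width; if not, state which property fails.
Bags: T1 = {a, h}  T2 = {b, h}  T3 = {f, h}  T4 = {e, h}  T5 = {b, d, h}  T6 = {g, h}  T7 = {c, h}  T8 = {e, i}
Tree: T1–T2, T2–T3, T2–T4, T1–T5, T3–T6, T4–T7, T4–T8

No — bags containing vertex b are not connected in the tree.

A tree decomposition must satisfy three properties: every vertex lies in some bag; for every edge, both endpoints lie together in some bag; and for every vertex, the bags containing it form a connected subtree. Here bags containing vertex b are not connected in the tree, so the decomposition is invalid.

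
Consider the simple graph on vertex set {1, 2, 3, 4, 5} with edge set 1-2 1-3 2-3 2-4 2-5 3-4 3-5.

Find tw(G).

2

A width-2 tree decomposition is:
Bags: B1 = {2, 3, 5}  B2 = {2, 3, 4}  B3 = {1, 2, 3}
Tree: B1–B2, B2–B3
Each bag holds 3 vertices, so the decomposition has width 2, which upper-bounds the treewidth. For the lower bound, the 3 vertices {1, 2, 3} are pairwise adjacent, and any tree decomposition puts a clique entirely inside one bag — forcing width ≥ 2. Combining the bounds, tw(G) = 2.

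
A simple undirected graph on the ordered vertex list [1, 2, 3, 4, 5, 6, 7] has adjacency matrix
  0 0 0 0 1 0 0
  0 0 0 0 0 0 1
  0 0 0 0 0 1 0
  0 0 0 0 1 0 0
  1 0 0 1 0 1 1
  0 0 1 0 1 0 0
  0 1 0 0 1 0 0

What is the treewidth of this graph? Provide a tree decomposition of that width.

Each bag holds 2 vertices, so the decomposition has width 1, which upper-bounds the treewidth. G has an edge, so its treewidth is at least 1. Combining the bounds, tw(G) = 1.

Treewidth 1.
Bags: B1 = {1, 5}  B2 = {5, 7}  B3 = {2, 7}  B4 = {5, 6}  B5 = {4, 5}  B6 = {3, 6}
Tree: B1–B2, B2–B3, B2–B4, B2–B5, B4–B6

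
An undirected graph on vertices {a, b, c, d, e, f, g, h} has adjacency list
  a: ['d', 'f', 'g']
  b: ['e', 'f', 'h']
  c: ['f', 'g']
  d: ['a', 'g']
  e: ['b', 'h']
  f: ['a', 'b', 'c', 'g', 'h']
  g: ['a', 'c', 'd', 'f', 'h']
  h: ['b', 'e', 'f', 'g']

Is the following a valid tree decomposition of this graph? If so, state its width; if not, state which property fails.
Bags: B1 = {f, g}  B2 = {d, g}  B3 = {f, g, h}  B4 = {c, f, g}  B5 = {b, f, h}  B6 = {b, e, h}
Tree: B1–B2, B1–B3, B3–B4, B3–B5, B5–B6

No — vertex a appears in no bag.

A tree decomposition must satisfy three properties: every vertex lies in some bag; for every edge, both endpoints lie together in some bag; and for every vertex, the bags containing it form a connected subtree. Here vertex a appears in no bag, so the decomposition is invalid.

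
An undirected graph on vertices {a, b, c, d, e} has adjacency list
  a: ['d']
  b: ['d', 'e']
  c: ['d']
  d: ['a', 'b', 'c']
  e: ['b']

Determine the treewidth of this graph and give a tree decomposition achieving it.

Treewidth 1.
Bags: B1 = {b, d}  B2 = {a, d}  B3 = {b, e}  B4 = {c, d}
Tree: B1–B2, B1–B3, B1–B4

The largest bag has 2 vertices, giving width 1; this decomposition certifies tw(G) ≤ 1. Any graph with an edge has treewidth ≥ 1, and G has the edge b–d. Combining the bounds, tw(G) = 1.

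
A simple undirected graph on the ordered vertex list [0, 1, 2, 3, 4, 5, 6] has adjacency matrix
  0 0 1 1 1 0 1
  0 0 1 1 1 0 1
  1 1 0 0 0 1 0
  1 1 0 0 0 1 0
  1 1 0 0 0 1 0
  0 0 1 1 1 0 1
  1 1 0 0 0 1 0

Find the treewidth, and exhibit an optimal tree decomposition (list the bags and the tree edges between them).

Treewidth 3.
One such decomposition:
Bags: B1 = {0, 1, 3, 5}  B2 = {0, 1, 2, 5}  B3 = {0, 1, 4, 5}  B4 = {0, 1, 5, 6}
Tree: B1–B2, B2–B3, B3–B4

Every bag has size at most 4, so the width is 4 − 1 = 3 and tw(G) ≤ 3. For the lower bound: the 4 vertex sets {1,3}, {2,5}, {0}, {4} are disjoint, each induces a connected subgraph, and every pair is joined by at least one edge of G. Contracting each set to a single vertex therefore yields K_{4} as a minor, and since treewidth is minor-monotone, tw(G) ≥ tw(K_{4}) = 3. Hence tw(G) = 3 exactly.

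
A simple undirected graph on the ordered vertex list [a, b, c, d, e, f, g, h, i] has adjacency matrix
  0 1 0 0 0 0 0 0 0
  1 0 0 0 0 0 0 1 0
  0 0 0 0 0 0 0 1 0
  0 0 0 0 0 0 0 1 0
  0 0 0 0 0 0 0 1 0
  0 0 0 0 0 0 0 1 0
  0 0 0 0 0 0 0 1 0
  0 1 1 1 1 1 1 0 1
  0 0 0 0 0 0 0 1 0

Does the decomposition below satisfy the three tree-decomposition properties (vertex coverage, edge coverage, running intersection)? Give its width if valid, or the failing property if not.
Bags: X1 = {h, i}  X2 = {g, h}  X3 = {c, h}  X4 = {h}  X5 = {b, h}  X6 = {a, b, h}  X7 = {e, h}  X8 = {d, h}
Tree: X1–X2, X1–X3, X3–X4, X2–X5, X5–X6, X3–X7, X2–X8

No — vertex f appears in no bag.

A tree decomposition must satisfy three properties: every vertex lies in some bag; for every edge, both endpoints lie together in some bag; and for every vertex, the bags containing it form a connected subtree. Here vertex f appears in no bag, so the decomposition is invalid.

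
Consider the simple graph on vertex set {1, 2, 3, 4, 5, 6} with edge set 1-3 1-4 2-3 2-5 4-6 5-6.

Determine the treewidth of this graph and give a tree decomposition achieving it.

The largest bag has 3 vertices, giving width 2; this decomposition certifies tw(G) ≤ 2. For the lower bound, G contains the cycle 5–2–3–1–4–6–5, so G is not a forest; only forests have treewidth ≤ 1, hence tw(G) ≥ 2. Therefore the treewidth is 2.

Treewidth 2.
One optimal decomposition is:
Bags: B1 = {2, 3, 5}  B2 = {1, 3, 5}  B3 = {1, 4, 5}  B4 = {4, 5, 6}
Tree: B1–B2, B2–B3, B3–B4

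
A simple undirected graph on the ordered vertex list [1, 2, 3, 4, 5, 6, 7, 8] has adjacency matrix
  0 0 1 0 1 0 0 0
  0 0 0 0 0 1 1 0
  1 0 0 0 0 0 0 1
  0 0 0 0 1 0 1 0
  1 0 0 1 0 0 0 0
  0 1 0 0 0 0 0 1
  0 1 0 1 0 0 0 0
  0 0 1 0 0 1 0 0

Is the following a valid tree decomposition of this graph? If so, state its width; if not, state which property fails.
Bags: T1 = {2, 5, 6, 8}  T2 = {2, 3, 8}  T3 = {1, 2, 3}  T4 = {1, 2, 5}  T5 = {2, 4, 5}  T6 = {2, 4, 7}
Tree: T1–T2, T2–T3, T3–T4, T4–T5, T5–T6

No — bags containing vertex 5 are not connected in the tree.

A tree decomposition must satisfy three properties: every vertex lies in some bag; for every edge, both endpoints lie together in some bag; and for every vertex, the bags containing it form a connected subtree. Here bags containing vertex 5 are not connected in the tree, so the decomposition is invalid.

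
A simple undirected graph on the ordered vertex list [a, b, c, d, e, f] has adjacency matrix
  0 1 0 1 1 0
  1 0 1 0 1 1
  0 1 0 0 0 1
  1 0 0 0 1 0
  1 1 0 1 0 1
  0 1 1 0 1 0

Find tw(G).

2

A width-2 tree decomposition is:
Bags: B1 = {b, e, f}  B2 = {a, b, e}  B3 = {b, c, f}  B4 = {a, d, e}
Tree: B1–B2, B1–B3, B2–B4
Each bag holds 3 vertices, so the decomposition has width 2, which upper-bounds the treewidth. Conversely, {a, d, e} is a clique of size 3, and the vertices of any clique must share a bag in every tree decomposition; so some bag has ≥ 3 vertices and tw(G) ≥ 2. Combining the bounds, tw(G) = 2.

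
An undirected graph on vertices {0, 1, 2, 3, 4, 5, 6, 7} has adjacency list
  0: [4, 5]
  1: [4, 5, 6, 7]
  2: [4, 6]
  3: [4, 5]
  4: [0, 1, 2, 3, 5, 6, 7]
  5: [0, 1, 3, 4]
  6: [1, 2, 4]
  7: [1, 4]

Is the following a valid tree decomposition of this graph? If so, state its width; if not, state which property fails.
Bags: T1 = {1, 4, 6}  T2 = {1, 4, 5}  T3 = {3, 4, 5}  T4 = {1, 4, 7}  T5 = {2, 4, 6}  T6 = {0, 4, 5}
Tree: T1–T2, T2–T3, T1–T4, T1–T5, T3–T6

Yes; width 2.

Checking the three conditions: (i) the bags cover all of {0, 1, 2, 3, 4, 5, 6, 7}; (ii) for each edge, some bag contains both endpoints; (iii) the bags containing any fixed vertex form a subtree. All hold, so the decomposition is valid with width 3 − 1 = 2.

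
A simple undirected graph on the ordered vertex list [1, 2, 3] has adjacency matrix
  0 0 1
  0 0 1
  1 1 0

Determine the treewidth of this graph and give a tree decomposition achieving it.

Every bag has size at most 2, so the width is 2 − 1 = 1 and tw(G) ≤ 1. G has an edge, so its treewidth is at least 1. The upper and lower bounds meet at 1, so that is the treewidth.

Treewidth 1.
Bags: B1 = {1, 3}  B2 = {2, 3}
Tree: B1–B2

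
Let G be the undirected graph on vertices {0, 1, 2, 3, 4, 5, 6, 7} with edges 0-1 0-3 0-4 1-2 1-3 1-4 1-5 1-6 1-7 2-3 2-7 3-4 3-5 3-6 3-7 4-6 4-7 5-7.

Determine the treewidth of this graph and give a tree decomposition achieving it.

Each bag holds 4 vertices, so the decomposition has width 3, which upper-bounds the treewidth. Conversely, {1, 2, 3, 7} is a clique of size 4, and the vertices of any clique must share a bag in every tree decomposition; so some bag has ≥ 4 vertices and tw(G) ≥ 3. Hence tw(G) = 3 exactly.

Treewidth 3.
One such decomposition:
Bags: B1 = {1, 3, 5, 7}  B2 = {1, 2, 3, 7}  B3 = {1, 3, 4, 7}  B4 = {0, 1, 3, 4}  B5 = {1, 3, 4, 6}
Tree: B1–B2, B1–B3, B3–B4, B4–B5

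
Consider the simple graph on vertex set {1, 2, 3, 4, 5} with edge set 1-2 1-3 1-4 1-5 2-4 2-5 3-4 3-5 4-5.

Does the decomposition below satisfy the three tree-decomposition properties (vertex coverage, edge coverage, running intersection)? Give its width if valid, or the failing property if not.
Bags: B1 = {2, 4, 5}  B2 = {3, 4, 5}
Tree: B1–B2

A tree decomposition must satisfy three properties: every vertex lies in some bag; for every edge, both endpoints lie together in some bag; and for every vertex, the bags containing it form a connected subtree. Here vertex 1 appears in no bag, so the decomposition is invalid.

No — vertex 1 appears in no bag.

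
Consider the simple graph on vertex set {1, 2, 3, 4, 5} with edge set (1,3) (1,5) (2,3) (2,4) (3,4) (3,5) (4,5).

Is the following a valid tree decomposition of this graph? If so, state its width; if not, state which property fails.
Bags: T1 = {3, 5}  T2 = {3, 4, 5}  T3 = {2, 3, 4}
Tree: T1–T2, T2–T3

A tree decomposition must satisfy three properties: every vertex lies in some bag; for every edge, both endpoints lie together in some bag; and for every vertex, the bags containing it form a connected subtree. Here vertex 1 appears in no bag, so the decomposition is invalid.

No — vertex 1 appears in no bag.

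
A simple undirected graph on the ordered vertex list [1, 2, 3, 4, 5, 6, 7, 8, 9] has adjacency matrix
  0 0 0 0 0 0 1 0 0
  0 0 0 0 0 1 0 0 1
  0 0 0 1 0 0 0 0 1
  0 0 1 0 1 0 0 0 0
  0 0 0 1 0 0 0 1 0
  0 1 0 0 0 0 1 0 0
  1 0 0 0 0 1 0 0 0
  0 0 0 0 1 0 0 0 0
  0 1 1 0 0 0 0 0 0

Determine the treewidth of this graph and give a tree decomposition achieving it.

Treewidth 1.
Bags: B1 = {1, 7}  B2 = {6, 7}  B3 = {2, 6}  B4 = {2, 9}  B5 = {3, 9}  B6 = {3, 4}  B7 = {4, 5}  B8 = {5, 8}
Tree: B1–B2, B2–B3, B3–B4, B4–B5, B5–B6, B6–B7, B7–B8

The largest bag has 2 vertices, giving width 1; this decomposition certifies tw(G) ≤ 1. G has an edge, so its treewidth is at least 1. Hence tw(G) = 1 exactly.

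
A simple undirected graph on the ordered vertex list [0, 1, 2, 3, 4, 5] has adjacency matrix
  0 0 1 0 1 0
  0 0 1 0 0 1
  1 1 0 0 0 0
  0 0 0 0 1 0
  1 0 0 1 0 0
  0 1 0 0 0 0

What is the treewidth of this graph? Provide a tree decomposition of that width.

The largest bag has 2 vertices, giving width 1; this decomposition certifies tw(G) ≤ 1. Any graph with an edge has treewidth ≥ 1, and G has the edge 5–1. Hence tw(G) = 1 exactly.

Treewidth 1.
Bags: B1 = {1, 5}  B2 = {1, 2}  B3 = {0, 2}  B4 = {0, 4}  B5 = {3, 4}
Tree: B1–B2, B2–B3, B3–B4, B4–B5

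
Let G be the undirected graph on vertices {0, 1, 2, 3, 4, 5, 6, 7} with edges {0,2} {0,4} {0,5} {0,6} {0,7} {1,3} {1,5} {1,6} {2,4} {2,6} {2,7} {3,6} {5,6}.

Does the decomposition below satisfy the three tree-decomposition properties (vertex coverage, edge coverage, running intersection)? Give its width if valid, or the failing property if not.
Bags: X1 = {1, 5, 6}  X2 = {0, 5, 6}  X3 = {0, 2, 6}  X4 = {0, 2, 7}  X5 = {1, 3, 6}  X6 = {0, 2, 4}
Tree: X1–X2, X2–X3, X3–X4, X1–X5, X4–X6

Yes; width 2.

Vertex coverage: the bags together contain {0, 1, 2, 3, 4, 5, 6, 7}, the full vertex set. Edge coverage: each edge of G has both endpoints in at least one bag. Running intersection: for every vertex, the bags containing it form a connected subtree. All three properties hold, so this is a valid tree decomposition of width max|bag| − 1 = 2, and hence tw(G) ≤ 2.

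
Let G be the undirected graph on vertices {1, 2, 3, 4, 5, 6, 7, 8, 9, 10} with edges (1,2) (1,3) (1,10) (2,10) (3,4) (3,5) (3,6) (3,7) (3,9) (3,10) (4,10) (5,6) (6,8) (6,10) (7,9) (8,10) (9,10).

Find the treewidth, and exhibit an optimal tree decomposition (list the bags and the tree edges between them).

Every bag has size at most 3, so the width is 3 − 1 = 2 and tw(G) ≤ 2. For the lower bound, the 3 vertices {6, 8, 10} are pairwise adjacent, and any tree decomposition puts a clique entirely inside one bag — forcing width ≥ 2. The upper and lower bounds meet at 2, so that is the treewidth.

Treewidth 2.
One optimal decomposition is:
Bags: B1 = {3, 6, 10}  B2 = {3, 9, 10}  B3 = {3, 7, 9}  B4 = {6, 8, 10}  B5 = {1, 3, 10}  B6 = {1, 2, 10}  B7 = {3, 5, 6}  B8 = {3, 4, 10}
Tree: B1–B2, B2–B3, B1–B4, B1–B5, B5–B6, B1–B7, B2–B8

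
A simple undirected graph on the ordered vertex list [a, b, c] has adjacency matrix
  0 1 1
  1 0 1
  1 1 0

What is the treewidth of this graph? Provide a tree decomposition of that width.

A single bag containing all 3 vertices is trivially a valid decomposition of width 2. For the lower bound, the 3 vertices {a, b, c} are pairwise adjacent, and any tree decomposition puts a clique entirely inside one bag — forcing width ≥ 2. Combining the bounds, tw(G) = 2.

Treewidth 2.
Bags: B1 = {a, b, c}
Tree: (single bag)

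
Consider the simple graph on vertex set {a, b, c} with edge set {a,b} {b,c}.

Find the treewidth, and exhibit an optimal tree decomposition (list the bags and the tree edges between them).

Treewidth 1.
One optimal decomposition is:
Bags: B1 = {a, b}  B2 = {b, c}
Tree: B1–B2

The largest bag has 2 vertices, giving width 1; this decomposition certifies tw(G) ≤ 1. Since G has at least one edge (e.g. a–b), it is not an edgeless graph, so tw(G) ≥ 1. Combining the bounds, tw(G) = 1.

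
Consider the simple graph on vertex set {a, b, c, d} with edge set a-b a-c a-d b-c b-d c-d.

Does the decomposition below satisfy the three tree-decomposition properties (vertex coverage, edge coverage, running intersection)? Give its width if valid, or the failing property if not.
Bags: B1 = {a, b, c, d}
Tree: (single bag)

Every vertex of G appears in some bag (union = {a, b, c, d}); every edge is covered by a bag; and for each vertex v the set of bags containing v is connected in the bag tree. The decomposition is therefore valid. The largest bag has 4 vertices, so the width is 3.

Yes; width 3.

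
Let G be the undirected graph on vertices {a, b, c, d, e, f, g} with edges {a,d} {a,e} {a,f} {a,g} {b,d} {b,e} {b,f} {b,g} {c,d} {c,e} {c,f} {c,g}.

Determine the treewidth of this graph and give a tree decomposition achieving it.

Each bag holds 4 vertices, so the decomposition has width 3, which upper-bounds the treewidth. For the lower bound: the 4 vertex sets {a,f}, {c,e}, {b}, {d} are disjoint, each induces a connected subgraph, and every pair is joined by at least one edge of G. Contracting each set to a single vertex therefore yields K_{4} as a minor, and since treewidth is minor-monotone, tw(G) ≥ tw(K_{4}) = 3. Hence tw(G) = 3 exactly.

Treewidth 3.
One such decomposition:
Bags: B1 = {a, b, c, f}  B2 = {a, b, c, e}  B3 = {a, b, c, d}  B4 = {a, b, c, g}
Tree: B1–B2, B2–B3, B3–B4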